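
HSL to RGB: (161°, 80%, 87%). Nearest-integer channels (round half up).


H=161°, S=0.80, L=0.87
C = (1-|2L-1|)×S = (1-|0.74|)×0.80 = 0.208
H' = H/60 = 161/60 ≈ 2.6833; X = C×(1-|H' mod 2 - 1|) ≈ 0.1421
m = L - C/2 = 0.87 - 0.104 = 0.766
Sector ⌊H'⌋ = 2 → (R',G',B') = (0.0, 0.208, ≈0.1421)
RGB = ((R'+m)×255, (G'+m)×255, (B'+m)×255) = (195.33, 248.37, 231.574)
Round half up → RGB(195, 248, 232)


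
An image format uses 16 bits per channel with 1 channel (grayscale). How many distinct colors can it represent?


Total bits = 16 bits/channel × 1 channels = 16 bits
Distinct colors = 2^16
= 65,536 colors


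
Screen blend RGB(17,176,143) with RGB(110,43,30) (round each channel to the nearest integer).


Screen: C = 255 - (255-A)×(255-B)/255, rounded to nearest integer
R: 255 - (255-17)×(255-110)/255 = 255 - 34510/255 ≈ 255 - 135.333 = 119.667 → 120
G: 255 - (255-176)×(255-43)/255 = 255 - 16748/255 ≈ 255 - 65.678 = 189.322 → 189
B: 255 - (255-143)×(255-30)/255 = 255 - 25200/255 ≈ 255 - 98.824 = 156.176 → 156
= RGB(120, 189, 156)


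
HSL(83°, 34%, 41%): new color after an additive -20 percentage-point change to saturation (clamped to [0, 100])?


Original S = 34%
Adjustment = -20 percentage points
New S = 34 + (-20) = 14
Clamp to [0, 100] → 14
= HSL(83°, 14%, 41%)


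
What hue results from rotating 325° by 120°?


New hue = (H + rotation) mod 360
New hue = (325 + 120) mod 360
= 445 mod 360
= 85°


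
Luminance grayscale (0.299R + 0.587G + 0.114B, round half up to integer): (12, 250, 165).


Gray = 0.299×R + 0.587×G + 0.114×B
Gray = 0.299×12 + 0.587×250 + 0.114×165
Gray = 3.588 + 146.750 + 18.810
Gray = 169.148 → round half up → 169
Gray = 169


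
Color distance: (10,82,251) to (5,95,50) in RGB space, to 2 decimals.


d = √[(R₁-R₂)² + (G₁-G₂)² + (B₁-B₂)²]
d = √[(10-5)² + (82-95)² + (251-50)²]
d = √[25 + 169 + 40401]
d = √40595
d ≈ 201.48


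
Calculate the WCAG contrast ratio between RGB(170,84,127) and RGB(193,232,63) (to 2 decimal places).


Linearize each sRGB channel c=v/255: c/12.92 if c ≤ 0.04045 else ((c+0.055)/1.055)^2.4
L = 0.2126×R_lin + 0.7152×G_lin + 0.0722×B_lin
Color 1 (170,84,127):
  R=170: 170/255≈0.6667 > 0.04045 → ((0.6667+0.055)/1.055)^2.4 ≈ 0.40198
  G=84: 84/255≈0.3294 > 0.04045 → ((0.3294+0.055)/1.055)^2.4 ≈ 0.08866
  B=127: 127/255≈0.4980 > 0.04045 → ((0.4980+0.055)/1.055)^2.4 ≈ 0.21223
  L1 = 0.2126×0.40198 + 0.7152×0.08866 + 0.0722×0.21223 ≈ 0.16419
Color 2 (193,232,63):
  R=193: 193/255≈0.7569 > 0.04045 → ((0.7569+0.055)/1.055)^2.4 ≈ 0.53328
  G=232: 232/255≈0.9098 > 0.04045 → ((0.9098+0.055)/1.055)^2.4 ≈ 0.80695
  B=63: 63/255≈0.2471 > 0.04045 → ((0.2471+0.055)/1.055)^2.4 ≈ 0.04971
  L2 = 0.2126×0.53328 + 0.7152×0.80695 + 0.0722×0.04971 ≈ 0.69410
Lighter = 0.69410, Darker = 0.16419
Ratio = (L_lighter + 0.05) / (L_darker + 0.05)
Ratio = (0.69410 + 0.05) / (0.16419 + 0.05) = 0.74410 / 0.21419 ≈ 3.4740
Ratio ≈ 3.47:1


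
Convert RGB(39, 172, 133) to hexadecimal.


R = 39 → 27 (hex)
G = 172 → AC (hex)
B = 133 → 85 (hex)
Hex = #27AC85


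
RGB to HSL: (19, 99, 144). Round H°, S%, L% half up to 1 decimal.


Normalize: R'=19/255≈0.0745, G'=99/255≈0.3882, B'=144/255≈0.5647
Max=144/255, Min=19/255, Δ=Max-Min=125/255
L = (Max+Min)/2 = (144+19)/510 = 163/510 = 0.31960… → L = 32.0%
L ≤ 0.5 → S = Δ/(Max+Min) = 125/(144+19) = 125/163 = 0.76687… → S = 76.7%
(the 1/255 factors cancel in S and H, so raw channel differences can be used)
Max is B' → H = 60 × ((R-G)/Δ + 4) = 60 × ((19-99)/125 + 4)
  -80/125 + 4 = -0.64 + 4 = 3.36
  H = 60 × 3.36 = 201.6° → H = 201.6°
= HSL(201.6°, 76.7%, 32.0%)


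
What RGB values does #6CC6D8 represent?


6C → 108 (R)
C6 → 198 (G)
D8 → 216 (B)
= RGB(108, 198, 216)


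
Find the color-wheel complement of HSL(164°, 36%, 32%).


Complement = opposite side of color wheel = hue + 180°
H' = (164 + 180) mod 360 = 344°
S and L unchanged.
= HSL(344°, 36%, 32%)


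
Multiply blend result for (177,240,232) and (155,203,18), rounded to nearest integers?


Multiply: C = A×B/255, rounded to nearest integer
R: 177×155/255 = 27435/255 ≈ 107.588 → 108
G: 240×203/255 = 48720/255 ≈ 191.059 → 191
B: 232×18/255 = 4176/255 ≈ 16.376 → 16
= RGB(108, 191, 16)


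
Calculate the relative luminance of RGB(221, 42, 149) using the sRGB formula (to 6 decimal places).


Linearize each channel (sRGB transfer function): c = v/255; c_lin = c/12.92 if c ≤ 0.04045, else ((c+0.055)/1.055)^2.4
  R: 221/255 ≈ 0.866667 > 0.04045 → ((0.866667+0.055)/1.055)^2.4 ≈ 0.723055
  G: 42/255 ≈ 0.164706 > 0.04045 → ((0.164706+0.055)/1.055)^2.4 ≈ 0.023153
  B: 149/255 ≈ 0.584314 > 0.04045 → ((0.584314+0.055)/1.055)^2.4 ≈ 0.300544
R_lin = 0.723055, G_lin = 0.023153, B_lin = 0.300544
L = 0.2126×R + 0.7152×G + 0.0722×B
L = 0.2126×0.723055 + 0.7152×0.023153 + 0.0722×0.300544
L ≈ 0.191980


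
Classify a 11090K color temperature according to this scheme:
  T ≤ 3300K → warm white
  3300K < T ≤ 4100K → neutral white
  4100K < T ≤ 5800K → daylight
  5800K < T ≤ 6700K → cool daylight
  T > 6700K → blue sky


Temperature: 11090K
11090K > 6700K → blue sky
Classification: blue sky


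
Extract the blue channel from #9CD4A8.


Color: #9CD4A8
R = 9C = 156
G = D4 = 212
B = A8 = 168
Blue = 168


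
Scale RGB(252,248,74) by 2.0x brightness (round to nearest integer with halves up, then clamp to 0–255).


Multiply each channel by 2.0, round half up, clamp to [0, 255]
R: 252×2.0 = 504 → clamp → 255
G: 248×2.0 = 496 → clamp → 255
B: 74×2.0 = 148
= RGB(255, 255, 148)


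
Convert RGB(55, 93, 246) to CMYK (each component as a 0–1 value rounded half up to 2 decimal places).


R'=55/255≈0.2157, G'=93/255≈0.3647, B'=246/255≈0.9647
K = 1 - max(R',G',B') = 1 - 246/255 = 9/255 = 0.03529… → 0.04
(1-R'-K)/(1-K) simplifies to (max-R)/max with max = 246:
C = (246-55)/246 = 191/246 = 0.77642… → 0.78
M = (246-93)/246 = 153/246 = 0.62195… → 0.62
Y = (246-246)/246 = 0/246 = 0 → 0.00
= CMYK(0.78, 0.62, 0.00, 0.04)


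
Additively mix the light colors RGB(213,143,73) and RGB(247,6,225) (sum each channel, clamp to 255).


Additive: each channel = min(255, C₁+C₂)
R: 213+247 = 460 → 255
G: 143+6 = 149 → 149
B: 73+225 = 298 → 255
= RGB(255, 149, 255)


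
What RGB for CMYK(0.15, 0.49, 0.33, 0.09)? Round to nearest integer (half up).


R = 255 × (1-C) × (1-K) = 255 × 0.85 × 0.91 = 197.2425 → 197
G = 255 × (1-M) × (1-K) = 255 × 0.51 × 0.91 = 118.3455 → 118
B = 255 × (1-Y) × (1-K) = 255 × 0.67 × 0.91 = 155.4735 → 155
= RGB(197, 118, 155)


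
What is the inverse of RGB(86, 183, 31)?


Invert: (255-R, 255-G, 255-B)
R: 255-86 = 169
G: 255-183 = 72
B: 255-31 = 224
= RGB(169, 72, 224)


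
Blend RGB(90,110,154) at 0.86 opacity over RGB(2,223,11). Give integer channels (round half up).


C = α×F + (1-α)×B, with 1-α = 0.14
R: 0.86×90 + 0.14×2 = 77.40 + 0.28 = 77.68 → 78
G: 0.86×110 + 0.14×223 = 94.60 + 31.22 = 125.82 → 126
B: 0.86×154 + 0.14×11 = 132.44 + 1.54 = 133.98 → 134
= RGB(78, 126, 134)


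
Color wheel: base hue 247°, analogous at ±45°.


Base hue: 247°
Left analog: (247 - 45) mod 360 = 202°
Right analog: (247 + 45) mod 360 = 292°
Analogous hues = 202° and 292°


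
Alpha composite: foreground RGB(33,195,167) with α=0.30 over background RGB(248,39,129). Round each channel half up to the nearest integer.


C = α×F + (1-α)×B, with 1-α = 0.70
R: 0.30×33 + 0.70×248 = 9.90 + 173.60 = 183.50 → 184
G: 0.30×195 + 0.70×39 = 58.50 + 27.30 = 85.80 → 86
B: 0.30×167 + 0.70×129 = 50.10 + 90.30 = 140.40 → 140
= RGB(184, 86, 140)


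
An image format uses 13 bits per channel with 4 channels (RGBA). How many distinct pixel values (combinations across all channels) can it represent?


Total bits = 13 bits/channel × 4 channels = 52 bits
Distinct pixel values = 2^52
= 4,503,599,627,370,496 pixel values


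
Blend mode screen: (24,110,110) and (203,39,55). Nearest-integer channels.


Screen: C = 255 - (255-A)×(255-B)/255, rounded to nearest integer
R: 255 - (255-24)×(255-203)/255 = 255 - 12012/255 ≈ 255 - 47.106 = 207.894 → 208
G: 255 - (255-110)×(255-39)/255 = 255 - 31320/255 ≈ 255 - 122.824 = 132.176 → 132
B: 255 - (255-110)×(255-55)/255 = 255 - 29000/255 ≈ 255 - 113.725 = 141.275 → 141
= RGB(208, 132, 141)


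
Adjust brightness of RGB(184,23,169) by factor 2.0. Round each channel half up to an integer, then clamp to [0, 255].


Multiply each channel by 2.0, round half up, clamp to [0, 255]
R: 184×2.0 = 368 → clamp → 255
G: 23×2.0 = 46
B: 169×2.0 = 338 → clamp → 255
= RGB(255, 46, 255)


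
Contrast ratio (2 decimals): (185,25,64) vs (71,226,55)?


Linearize each sRGB channel c=v/255: c/12.92 if c ≤ 0.04045 else ((c+0.055)/1.055)^2.4
L = 0.2126×R_lin + 0.7152×G_lin + 0.0722×B_lin
Color 1 (185,25,64):
  R=185: 185/255≈0.7255 > 0.04045 → ((0.7255+0.055)/1.055)^2.4 ≈ 0.48515
  G=25: 25/255≈0.0980 > 0.04045 → ((0.0980+0.055)/1.055)^2.4 ≈ 0.00972
  B=64: 64/255≈0.2510 > 0.04045 → ((0.2510+0.055)/1.055)^2.4 ≈ 0.05127
  L1 = 0.2126×0.48515 + 0.7152×0.00972 + 0.0722×0.05127 ≈ 0.11380
Color 2 (71,226,55):
  R=71: 71/255≈0.2784 > 0.04045 → ((0.2784+0.055)/1.055)^2.4 ≈ 0.06301
  G=226: 226/255≈0.8863 > 0.04045 → ((0.8863+0.055)/1.055)^2.4 ≈ 0.76052
  B=55: 55/255≈0.2157 > 0.04045 → ((0.2157+0.055)/1.055)^2.4 ≈ 0.03820
  L2 = 0.2126×0.06301 + 0.7152×0.76052 + 0.0722×0.03820 ≈ 0.56008
Lighter = 0.56008, Darker = 0.11380
Ratio = (L_lighter + 0.05) / (L_darker + 0.05)
Ratio = (0.56008 + 0.05) / (0.11380 + 0.05) = 0.61008 / 0.16380 ≈ 3.7246
Ratio ≈ 3.72:1


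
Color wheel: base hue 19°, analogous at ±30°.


Base hue: 19°
Left analog: (19 - 30) mod 360 = 349°
Right analog: (19 + 30) mod 360 = 49°
Analogous hues = 349° and 49°


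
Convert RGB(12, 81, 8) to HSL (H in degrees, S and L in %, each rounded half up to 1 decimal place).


Normalize: R'=12/255≈0.0471, G'=81/255≈0.3176, B'=8/255≈0.0314
Max=81/255, Min=8/255, Δ=Max-Min=73/255
L = (Max+Min)/2 = (81+8)/510 = 89/510 = 0.17450… → L = 17.5%
L ≤ 0.5 → S = Δ/(Max+Min) = 73/(81+8) = 73/89 = 0.82022… → S = 82.0%
(the 1/255 factors cancel in S and H, so raw channel differences can be used)
Max is G' → H = 60 × ((B-R)/Δ + 2) = 60 × ((8-12)/73 + 2)
  -4/73 + 2 = -0.0547… + 2 = 1.9452…
  H = 60 × 1.9452… = 116.712…° → H = 116.7°
= HSL(116.7°, 82.0%, 17.5%)


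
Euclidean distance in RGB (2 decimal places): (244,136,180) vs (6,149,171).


d = √[(R₁-R₂)² + (G₁-G₂)² + (B₁-B₂)²]
d = √[(244-6)² + (136-149)² + (180-171)²]
d = √[56644 + 169 + 81]
d = √56894
d ≈ 238.52


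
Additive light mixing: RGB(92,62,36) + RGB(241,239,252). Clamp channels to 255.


Additive: each channel = min(255, C₁+C₂)
R: 92+241 = 333 → 255
G: 62+239 = 301 → 255
B: 36+252 = 288 → 255
= RGB(255, 255, 255)


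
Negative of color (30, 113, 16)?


Invert: (255-R, 255-G, 255-B)
R: 255-30 = 225
G: 255-113 = 142
B: 255-16 = 239
= RGB(225, 142, 239)


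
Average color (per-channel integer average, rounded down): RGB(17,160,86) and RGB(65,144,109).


Midpoint: each channel = ⌊(C₁+C₂)/2⌋
R: ⌊(17+65)/2⌋ = 41
G: ⌊(160+144)/2⌋ = 152
B: ⌊(86+109)/2⌋ = 97
= RGB(41, 152, 97)


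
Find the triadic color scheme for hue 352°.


Triadic: equally spaced at 120° intervals
H1 = 352°
H2 = (352 + 120) mod 360 = 112°
H3 = (352 + 240) mod 360 = 232°
Triadic = 352°, 112°, 232°


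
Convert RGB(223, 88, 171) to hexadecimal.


R = 223 → DF (hex)
G = 88 → 58 (hex)
B = 171 → AB (hex)
Hex = #DF58AB


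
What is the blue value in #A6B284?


Color: #A6B284
R = A6 = 166
G = B2 = 178
B = 84 = 132
Blue = 132


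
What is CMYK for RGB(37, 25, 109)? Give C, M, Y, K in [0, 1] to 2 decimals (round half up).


R'=37/255≈0.1451, G'=25/255≈0.0980, B'=109/255≈0.4275
K = 1 - max(R',G',B') = 1 - 109/255 = 146/255 = 0.57254… → 0.57
(1-R'-K)/(1-K) simplifies to (max-R)/max with max = 109:
C = (109-37)/109 = 72/109 = 0.66055… → 0.66
M = (109-25)/109 = 84/109 = 0.77064… → 0.77
Y = (109-109)/109 = 0/109 = 0 → 0.00
= CMYK(0.66, 0.77, 0.00, 0.57)


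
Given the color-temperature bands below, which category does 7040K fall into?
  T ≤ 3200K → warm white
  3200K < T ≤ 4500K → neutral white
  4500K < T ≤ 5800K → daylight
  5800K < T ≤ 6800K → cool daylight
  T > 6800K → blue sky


Temperature: 7040K
7040K > 6800K → blue sky
Classification: blue sky


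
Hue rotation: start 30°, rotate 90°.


New hue = (H + rotation) mod 360
New hue = (30 + 90) mod 360
= 120 mod 360
= 120°


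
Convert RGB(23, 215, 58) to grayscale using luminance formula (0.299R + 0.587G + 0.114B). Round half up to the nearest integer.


Gray = 0.299×R + 0.587×G + 0.114×B
Gray = 0.299×23 + 0.587×215 + 0.114×58
Gray = 6.877 + 126.205 + 6.612
Gray = 139.694 → round half up → 140
Gray = 140


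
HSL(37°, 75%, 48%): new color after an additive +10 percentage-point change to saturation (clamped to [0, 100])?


Original S = 75%
Adjustment = +10 percentage points
New S = 75 + (10) = 85
Clamp to [0, 100] → 85
= HSL(37°, 85%, 48%)


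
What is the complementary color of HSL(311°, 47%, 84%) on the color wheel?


Complement = opposite side of color wheel = hue + 180°
H' = (311 + 180) mod 360 = 131°
S and L unchanged.
= HSL(131°, 47%, 84%)


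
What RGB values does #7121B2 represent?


71 → 113 (R)
21 → 33 (G)
B2 → 178 (B)
= RGB(113, 33, 178)


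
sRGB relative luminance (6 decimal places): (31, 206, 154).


Linearize each channel (sRGB transfer function): c = v/255; c_lin = c/12.92 if c ≤ 0.04045, else ((c+0.055)/1.055)^2.4
  R: 31/255 ≈ 0.121569 > 0.04045 → ((0.121569+0.055)/1.055)^2.4 ≈ 0.013702
  G: 206/255 ≈ 0.807843 > 0.04045 → ((0.807843+0.055)/1.055)^2.4 ≈ 0.617207
  B: 154/255 ≈ 0.603922 > 0.04045 → ((0.603922+0.055)/1.055)^2.4 ≈ 0.323143
R_lin = 0.013702, G_lin = 0.617207, B_lin = 0.323143
L = 0.2126×R + 0.7152×G + 0.0722×B
L = 0.2126×0.013702 + 0.7152×0.617207 + 0.0722×0.323143
L ≈ 0.467670


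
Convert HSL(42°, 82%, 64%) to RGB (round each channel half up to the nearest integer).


H=42°, S=0.82, L=0.64
C = (1-|2L-1|)×S = (1-|0.28|)×0.82 = 0.5904
H' = H/60 = 42/60 ≈ 0.7000; X = C×(1-|H' mod 2 - 1|) = 0.41328
m = L - C/2 = 0.64 - 0.2952 = 0.3448
Sector ⌊H'⌋ = 0 → (R',G',B') = (0.5904, 0.41328, 0.0)
RGB = ((R'+m)×255, (G'+m)×255, (B'+m)×255) = (238.476, 193.3104, 87.924)
Round half up → RGB(238, 193, 88)


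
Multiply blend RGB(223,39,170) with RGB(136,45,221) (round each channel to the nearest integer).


Multiply: C = A×B/255, rounded to nearest integer
R: 223×136/255 = 30328/255 ≈ 118.933 → 119
G: 39×45/255 = 1755/255 ≈ 6.882 → 7
B: 170×221/255 = 37570/255 ≈ 147.333 → 147
= RGB(119, 7, 147)


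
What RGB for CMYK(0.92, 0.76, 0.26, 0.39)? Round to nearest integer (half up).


R = 255 × (1-C) × (1-K) = 255 × 0.08 × 0.61 = 12.444 → 12
G = 255 × (1-M) × (1-K) = 255 × 0.24 × 0.61 = 37.332 → 37
B = 255 × (1-Y) × (1-K) = 255 × 0.74 × 0.61 = 115.107 → 115
= RGB(12, 37, 115)


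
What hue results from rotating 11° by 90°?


New hue = (H + rotation) mod 360
New hue = (11 + 90) mod 360
= 101 mod 360
= 101°


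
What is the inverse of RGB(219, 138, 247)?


Invert: (255-R, 255-G, 255-B)
R: 255-219 = 36
G: 255-138 = 117
B: 255-247 = 8
= RGB(36, 117, 8)


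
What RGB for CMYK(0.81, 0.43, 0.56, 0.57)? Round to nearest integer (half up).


R = 255 × (1-C) × (1-K) = 255 × 0.19 × 0.43 = 20.8335 → 21
G = 255 × (1-M) × (1-K) = 255 × 0.57 × 0.43 = 62.5005 → 63
B = 255 × (1-Y) × (1-K) = 255 × 0.44 × 0.43 = 48.246 → 48
= RGB(21, 63, 48)


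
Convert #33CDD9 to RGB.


33 → 51 (R)
CD → 205 (G)
D9 → 217 (B)
= RGB(51, 205, 217)


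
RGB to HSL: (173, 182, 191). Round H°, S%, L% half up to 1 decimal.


Normalize: R'=173/255≈0.6784, G'=182/255≈0.7137, B'=191/255≈0.7490
Max=191/255, Min=173/255, Δ=Max-Min=18/255
L = (Max+Min)/2 = (191+173)/510 = 364/510 = 0.71372… → L = 71.4%
L > 0.5 → S = Δ/(2-Max-Min) = 18/(510-191-173) = 18/146 = 0.12328… → S = 12.3%
(the 1/255 factors cancel in S and H, so raw channel differences can be used)
Max is B' → H = 60 × ((R-G)/Δ + 4) = 60 × ((173-182)/18 + 4)
  -9/18 + 4 = -0.5 + 4 = 3.5
  H = 60 × 3.5 = 210° → H = 210.0°
= HSL(210.0°, 12.3%, 71.4%)


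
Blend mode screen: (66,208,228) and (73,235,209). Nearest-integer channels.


Screen: C = 255 - (255-A)×(255-B)/255, rounded to nearest integer
R: 255 - (255-66)×(255-73)/255 = 255 - 34398/255 ≈ 255 - 134.894 = 120.106 → 120
G: 255 - (255-208)×(255-235)/255 = 255 - 940/255 ≈ 255 - 3.686 = 251.314 → 251
B: 255 - (255-228)×(255-209)/255 = 255 - 1242/255 ≈ 255 - 4.871 = 250.129 → 250
= RGB(120, 251, 250)


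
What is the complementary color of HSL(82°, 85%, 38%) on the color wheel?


Complement = opposite side of color wheel = hue + 180°
H' = (82 + 180) mod 360 = 262°
S and L unchanged.
= HSL(262°, 85%, 38%)


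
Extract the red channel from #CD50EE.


Color: #CD50EE
R = CD = 205
G = 50 = 80
B = EE = 238
Red = 205


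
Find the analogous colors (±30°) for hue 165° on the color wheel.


Base hue: 165°
Left analog: (165 - 30) mod 360 = 135°
Right analog: (165 + 30) mod 360 = 195°
Analogous hues = 135° and 195°


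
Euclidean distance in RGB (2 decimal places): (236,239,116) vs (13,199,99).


d = √[(R₁-R₂)² + (G₁-G₂)² + (B₁-B₂)²]
d = √[(236-13)² + (239-199)² + (116-99)²]
d = √[49729 + 1600 + 289]
d = √51618
d ≈ 227.20


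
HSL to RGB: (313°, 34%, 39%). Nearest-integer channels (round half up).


H=313°, S=0.34, L=0.39
C = (1-|2L-1|)×S = (1-|-0.22|)×0.34 = 0.2652
H' = H/60 = 313/60 ≈ 5.2167; X = C×(1-|H' mod 2 - 1|) = 0.20774
m = L - C/2 = 0.39 - 0.1326 = 0.2574
Sector ⌊H'⌋ = 5 → (R',G',B') = (0.2652, 0.0, 0.20774)
RGB = ((R'+m)×255, (G'+m)×255, (B'+m)×255) = (133.263, 65.637, 118.6107)
Round half up → RGB(133, 66, 119)


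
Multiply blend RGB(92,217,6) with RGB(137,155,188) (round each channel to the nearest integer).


Multiply: C = A×B/255, rounded to nearest integer
R: 92×137/255 = 12604/255 ≈ 49.427 → 49
G: 217×155/255 = 33635/255 ≈ 131.902 → 132
B: 6×188/255 = 1128/255 ≈ 4.424 → 4
= RGB(49, 132, 4)


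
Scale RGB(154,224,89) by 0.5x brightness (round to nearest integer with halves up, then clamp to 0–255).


Multiply each channel by 0.5, round half up, clamp to [0, 255]
R: 154×0.5 = 77
G: 224×0.5 = 112
B: 89×0.5 = 44.5 → round → 45
= RGB(77, 112, 45)


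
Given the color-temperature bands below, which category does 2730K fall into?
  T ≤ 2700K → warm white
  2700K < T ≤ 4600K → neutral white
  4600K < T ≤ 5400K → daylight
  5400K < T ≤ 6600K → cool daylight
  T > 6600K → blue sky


Temperature: 2730K
2700K < 2730K ≤ 4600K → neutral white
Classification: neutral white


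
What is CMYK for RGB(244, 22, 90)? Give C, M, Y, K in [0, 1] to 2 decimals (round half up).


R'=244/255≈0.9569, G'=22/255≈0.0863, B'=90/255≈0.3529
K = 1 - max(R',G',B') = 1 - 244/255 = 11/255 = 0.04313… → 0.04
(1-R'-K)/(1-K) simplifies to (max-R)/max with max = 244:
C = (244-244)/244 = 0/244 = 0 → 0.00
M = (244-22)/244 = 222/244 = 0.90983… → 0.91
Y = (244-90)/244 = 154/244 = 0.63114… → 0.63
= CMYK(0.00, 0.91, 0.63, 0.04)


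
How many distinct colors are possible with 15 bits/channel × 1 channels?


Total bits = 15 bits/channel × 1 channels = 15 bits
Distinct colors = 2^15
= 32,768 colors


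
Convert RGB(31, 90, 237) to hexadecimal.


R = 31 → 1F (hex)
G = 90 → 5A (hex)
B = 237 → ED (hex)
Hex = #1F5AED


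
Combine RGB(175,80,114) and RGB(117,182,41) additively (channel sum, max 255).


Additive: each channel = min(255, C₁+C₂)
R: 175+117 = 292 → 255
G: 80+182 = 262 → 255
B: 114+41 = 155 → 155
= RGB(255, 255, 155)


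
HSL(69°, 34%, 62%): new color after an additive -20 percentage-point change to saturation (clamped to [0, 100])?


Original S = 34%
Adjustment = -20 percentage points
New S = 34 + (-20) = 14
Clamp to [0, 100] → 14
= HSL(69°, 14%, 62%)


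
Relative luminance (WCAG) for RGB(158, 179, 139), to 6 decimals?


Linearize each channel (sRGB transfer function): c = v/255; c_lin = c/12.92 if c ≤ 0.04045, else ((c+0.055)/1.055)^2.4
  R: 158/255 ≈ 0.619608 > 0.04045 → ((0.619608+0.055)/1.055)^2.4 ≈ 0.341914
  G: 179/255 ≈ 0.701961 > 0.04045 → ((0.701961+0.055)/1.055)^2.4 ≈ 0.450786
  B: 139/255 ≈ 0.545098 > 0.04045 → ((0.545098+0.055)/1.055)^2.4 ≈ 0.258183
R_lin = 0.341914, G_lin = 0.450786, B_lin = 0.258183
L = 0.2126×R + 0.7152×G + 0.0722×B
L = 0.2126×0.341914 + 0.7152×0.450786 + 0.0722×0.258183
L ≈ 0.413734


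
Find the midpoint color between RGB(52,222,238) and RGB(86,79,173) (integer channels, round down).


Midpoint: each channel = ⌊(C₁+C₂)/2⌋
R: ⌊(52+86)/2⌋ = 69
G: ⌊(222+79)/2⌋ = 150
B: ⌊(238+173)/2⌋ = 205
= RGB(69, 150, 205)


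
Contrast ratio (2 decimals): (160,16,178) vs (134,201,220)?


Linearize each sRGB channel c=v/255: c/12.92 if c ≤ 0.04045 else ((c+0.055)/1.055)^2.4
L = 0.2126×R_lin + 0.7152×G_lin + 0.0722×B_lin
Color 1 (160,16,178):
  R=160: 160/255≈0.6275 > 0.04045 → ((0.6275+0.055)/1.055)^2.4 ≈ 0.35153
  G=16: 16/255≈0.0627 > 0.04045 → ((0.0627+0.055)/1.055)^2.4 ≈ 0.00518
  B=178: 178/255≈0.6980 > 0.04045 → ((0.6980+0.055)/1.055)^2.4 ≈ 0.44520
  L1 = 0.2126×0.35153 + 0.7152×0.00518 + 0.0722×0.44520 ≈ 0.11059
Color 2 (134,201,220):
  R=134: 134/255≈0.5255 > 0.04045 → ((0.5255+0.055)/1.055)^2.4 ≈ 0.23840
  G=201: 201/255≈0.7882 > 0.04045 → ((0.7882+0.055)/1.055)^2.4 ≈ 0.58408
  B=220: 220/255≈0.8627 > 0.04045 → ((0.8627+0.055)/1.055)^2.4 ≈ 0.71569
  L2 = 0.2126×0.23840 + 0.7152×0.58408 + 0.0722×0.71569 ≈ 0.52009
Lighter = 0.52009, Darker = 0.11059
Ratio = (L_lighter + 0.05) / (L_darker + 0.05)
Ratio = (0.52009 + 0.05) / (0.11059 + 0.05) = 0.57009 / 0.16059 ≈ 3.5501
Ratio ≈ 3.55:1


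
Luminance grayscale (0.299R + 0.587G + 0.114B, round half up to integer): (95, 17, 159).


Gray = 0.299×R + 0.587×G + 0.114×B
Gray = 0.299×95 + 0.587×17 + 0.114×159
Gray = 28.405 + 9.979 + 18.126
Gray = 56.510 → round half up → 57
Gray = 57


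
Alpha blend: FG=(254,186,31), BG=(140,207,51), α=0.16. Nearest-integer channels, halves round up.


C = α×F + (1-α)×B, with 1-α = 0.84
R: 0.16×254 + 0.84×140 = 40.64 + 117.60 = 158.24 → 158
G: 0.16×186 + 0.84×207 = 29.76 + 173.88 = 203.64 → 204
B: 0.16×31 + 0.84×51 = 4.96 + 42.84 = 47.80 → 48
= RGB(158, 204, 48)


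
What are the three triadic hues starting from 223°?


Triadic: equally spaced at 120° intervals
H1 = 223°
H2 = (223 + 120) mod 360 = 343°
H3 = (223 + 240) mod 360 = 103°
Triadic = 223°, 343°, 103°


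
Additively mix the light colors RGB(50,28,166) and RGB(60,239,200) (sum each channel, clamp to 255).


Additive: each channel = min(255, C₁+C₂)
R: 50+60 = 110 → 110
G: 28+239 = 267 → 255
B: 166+200 = 366 → 255
= RGB(110, 255, 255)


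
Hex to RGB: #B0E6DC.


B0 → 176 (R)
E6 → 230 (G)
DC → 220 (B)
= RGB(176, 230, 220)


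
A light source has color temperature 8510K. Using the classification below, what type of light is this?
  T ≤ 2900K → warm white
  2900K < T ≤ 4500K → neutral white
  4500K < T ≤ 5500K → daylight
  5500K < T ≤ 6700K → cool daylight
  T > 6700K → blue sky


Temperature: 8510K
8510K > 6700K → blue sky
Classification: blue sky


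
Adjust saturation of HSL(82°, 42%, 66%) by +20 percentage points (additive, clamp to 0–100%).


Original S = 42%
Adjustment = +20 percentage points
New S = 42 + (20) = 62
Clamp to [0, 100] → 62
= HSL(82°, 62%, 66%)


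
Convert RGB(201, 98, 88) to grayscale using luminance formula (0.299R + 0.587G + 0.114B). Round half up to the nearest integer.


Gray = 0.299×R + 0.587×G + 0.114×B
Gray = 0.299×201 + 0.587×98 + 0.114×88
Gray = 60.099 + 57.526 + 10.032
Gray = 127.657 → round half up → 128
Gray = 128


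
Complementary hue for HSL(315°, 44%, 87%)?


Complement = opposite side of color wheel = hue + 180°
H' = (315 + 180) mod 360 = 135°
S and L unchanged.
= HSL(135°, 44%, 87%)


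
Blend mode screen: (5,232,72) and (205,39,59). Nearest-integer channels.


Screen: C = 255 - (255-A)×(255-B)/255, rounded to nearest integer
R: 255 - (255-5)×(255-205)/255 = 255 - 12500/255 ≈ 255 - 49.020 = 205.980 → 206
G: 255 - (255-232)×(255-39)/255 = 255 - 4968/255 ≈ 255 - 19.482 = 235.518 → 236
B: 255 - (255-72)×(255-59)/255 = 255 - 35868/255 ≈ 255 - 140.659 = 114.341 → 114
= RGB(206, 236, 114)


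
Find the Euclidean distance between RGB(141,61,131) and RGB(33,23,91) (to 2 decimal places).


d = √[(R₁-R₂)² + (G₁-G₂)² + (B₁-B₂)²]
d = √[(141-33)² + (61-23)² + (131-91)²]
d = √[11664 + 1444 + 1600]
d = √14708
d ≈ 121.28


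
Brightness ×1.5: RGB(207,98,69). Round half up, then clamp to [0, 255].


Multiply each channel by 1.5, round half up, clamp to [0, 255]
R: 207×1.5 = 310.5 → round → 311 → clamp → 255
G: 98×1.5 = 147
B: 69×1.5 = 103.5 → round → 104
= RGB(255, 147, 104)


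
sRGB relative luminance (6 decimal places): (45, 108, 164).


Linearize each channel (sRGB transfer function): c = v/255; c_lin = c/12.92 if c ≤ 0.04045, else ((c+0.055)/1.055)^2.4
  R: 45/255 ≈ 0.176471 > 0.04045 → ((0.176471+0.055)/1.055)^2.4 ≈ 0.026241
  G: 108/255 ≈ 0.423529 > 0.04045 → ((0.423529+0.055)/1.055)^2.4 ≈ 0.149960
  B: 164/255 ≈ 0.643137 > 0.04045 → ((0.643137+0.055)/1.055)^2.4 ≈ 0.371238
R_lin = 0.026241, G_lin = 0.149960, B_lin = 0.371238
L = 0.2126×R + 0.7152×G + 0.0722×B
L = 0.2126×0.026241 + 0.7152×0.149960 + 0.0722×0.371238
L ≈ 0.139633


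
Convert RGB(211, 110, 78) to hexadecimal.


R = 211 → D3 (hex)
G = 110 → 6E (hex)
B = 78 → 4E (hex)
Hex = #D36E4E


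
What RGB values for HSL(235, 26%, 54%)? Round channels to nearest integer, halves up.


H=235°, S=0.26, L=0.54
C = (1-|2L-1|)×S = (1-|0.08|)×0.26 = 0.2392
H' = H/60 = 235/60 ≈ 3.9167; X = C×(1-|H' mod 2 - 1|) ≈ 0.0199
m = L - C/2 = 0.54 - 0.1196 = 0.4204
Sector ⌊H'⌋ = 3 → (R',G',B') = (0.0, ≈0.0199, 0.2392)
RGB = ((R'+m)×255, (G'+m)×255, (B'+m)×255) = (107.202, 112.285, 168.198)
Round half up → RGB(107, 112, 168)


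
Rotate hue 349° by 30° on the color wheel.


New hue = (H + rotation) mod 360
New hue = (349 + 30) mod 360
= 379 mod 360
= 19°


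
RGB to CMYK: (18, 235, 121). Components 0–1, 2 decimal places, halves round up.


R'=18/255≈0.0706, G'=235/255≈0.9216, B'=121/255≈0.4745
K = 1 - max(R',G',B') = 1 - 235/255 = 20/255 = 0.07843… → 0.08
(1-R'-K)/(1-K) simplifies to (max-R)/max with max = 235:
C = (235-18)/235 = 217/235 = 0.92340… → 0.92
M = (235-235)/235 = 0/235 = 0 → 0.00
Y = (235-121)/235 = 114/235 = 0.48510… → 0.49
= CMYK(0.92, 0.00, 0.49, 0.08)


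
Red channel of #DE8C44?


Color: #DE8C44
R = DE = 222
G = 8C = 140
B = 44 = 68
Red = 222


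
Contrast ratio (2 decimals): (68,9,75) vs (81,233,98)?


Linearize each sRGB channel c=v/255: c/12.92 if c ≤ 0.04045 else ((c+0.055)/1.055)^2.4
L = 0.2126×R_lin + 0.7152×G_lin + 0.0722×B_lin
Color 1 (68,9,75):
  R=68: 68/255≈0.2667 > 0.04045 → ((0.2667+0.055)/1.055)^2.4 ≈ 0.05781
  G=9: 9/255≈0.0353 ≤ 0.04045 → 0.0353/12.92 ≈ 0.00273
  B=75: 75/255≈0.2941 > 0.04045 → ((0.2941+0.055)/1.055)^2.4 ≈ 0.07036
  L1 = 0.2126×0.05781 + 0.7152×0.00273 + 0.0722×0.07036 ≈ 0.01932
Color 2 (81,233,98):
  R=81: 81/255≈0.3176 > 0.04045 → ((0.3176+0.055)/1.055)^2.4 ≈ 0.08228
  G=233: 233/255≈0.9137 > 0.04045 → ((0.9137+0.055)/1.055)^2.4 ≈ 0.81485
  B=98: 98/255≈0.3843 > 0.04045 → ((0.3843+0.055)/1.055)^2.4 ≈ 0.12214
  L2 = 0.2126×0.08228 + 0.7152×0.81485 + 0.0722×0.12214 ≈ 0.60909
Lighter = 0.60909, Darker = 0.01932
Ratio = (L_lighter + 0.05) / (L_darker + 0.05)
Ratio = (0.60909 + 0.05) / (0.01932 + 0.05) = 0.65909 / 0.06932 ≈ 9.5075
Ratio ≈ 9.51:1


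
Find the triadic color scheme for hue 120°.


Triadic: equally spaced at 120° intervals
H1 = 120°
H2 = (120 + 120) mod 360 = 240°
H3 = (120 + 240) mod 360 = 0°
Triadic = 120°, 240°, 0°


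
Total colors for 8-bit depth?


Colors = 2^bits = 2^8
= 256 colors


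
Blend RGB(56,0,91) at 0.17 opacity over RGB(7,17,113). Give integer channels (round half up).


C = α×F + (1-α)×B, with 1-α = 0.83
R: 0.17×56 + 0.83×7 = 9.52 + 5.81 = 15.33 → 15
G: 0.17×0 + 0.83×17 = 0.00 + 14.11 = 14.11 → 14
B: 0.17×91 + 0.83×113 = 15.47 + 93.79 = 109.26 → 109
= RGB(15, 14, 109)


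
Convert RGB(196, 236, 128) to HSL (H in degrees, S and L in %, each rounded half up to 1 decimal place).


Normalize: R'=196/255≈0.7686, G'=236/255≈0.9255, B'=128/255≈0.5020
Max=236/255, Min=128/255, Δ=Max-Min=108/255
L = (Max+Min)/2 = (236+128)/510 = 364/510 = 0.71372… → L = 71.4%
L > 0.5 → S = Δ/(2-Max-Min) = 108/(510-236-128) = 108/146 = 0.73972… → S = 74.0%
(the 1/255 factors cancel in S and H, so raw channel differences can be used)
Max is G' → H = 60 × ((B-R)/Δ + 2) = 60 × ((128-196)/108 + 2)
  -68/108 + 2 = -0.6296… + 2 = 1.3703…
  H = 60 × 1.3703… = 82.222…° → H = 82.2°
= HSL(82.2°, 74.0%, 71.4%)


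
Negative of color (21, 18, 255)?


Invert: (255-R, 255-G, 255-B)
R: 255-21 = 234
G: 255-18 = 237
B: 255-255 = 0
= RGB(234, 237, 0)


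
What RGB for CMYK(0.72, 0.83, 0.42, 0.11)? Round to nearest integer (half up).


R = 255 × (1-C) × (1-K) = 255 × 0.28 × 0.89 = 63.546 → 64
G = 255 × (1-M) × (1-K) = 255 × 0.17 × 0.89 = 38.5815 → 39
B = 255 × (1-Y) × (1-K) = 255 × 0.58 × 0.89 = 131.631 → 132
= RGB(64, 39, 132)


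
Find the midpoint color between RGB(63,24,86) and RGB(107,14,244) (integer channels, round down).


Midpoint: each channel = ⌊(C₁+C₂)/2⌋
R: ⌊(63+107)/2⌋ = 85
G: ⌊(24+14)/2⌋ = 19
B: ⌊(86+244)/2⌋ = 165
= RGB(85, 19, 165)


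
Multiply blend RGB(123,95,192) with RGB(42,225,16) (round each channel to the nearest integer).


Multiply: C = A×B/255, rounded to nearest integer
R: 123×42/255 = 5166/255 ≈ 20.259 → 20
G: 95×225/255 = 21375/255 ≈ 83.824 → 84
B: 192×16/255 = 3072/255 ≈ 12.047 → 12
= RGB(20, 84, 12)


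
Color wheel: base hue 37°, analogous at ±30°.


Base hue: 37°
Left analog: (37 - 30) mod 360 = 7°
Right analog: (37 + 30) mod 360 = 67°
Analogous hues = 7° and 67°


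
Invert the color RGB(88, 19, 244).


Invert: (255-R, 255-G, 255-B)
R: 255-88 = 167
G: 255-19 = 236
B: 255-244 = 11
= RGB(167, 236, 11)


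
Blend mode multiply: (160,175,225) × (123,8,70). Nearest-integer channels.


Multiply: C = A×B/255, rounded to nearest integer
R: 160×123/255 = 19680/255 ≈ 77.176 → 77
G: 175×8/255 = 1400/255 ≈ 5.490 → 5
B: 225×70/255 = 15750/255 ≈ 61.765 → 62
= RGB(77, 5, 62)


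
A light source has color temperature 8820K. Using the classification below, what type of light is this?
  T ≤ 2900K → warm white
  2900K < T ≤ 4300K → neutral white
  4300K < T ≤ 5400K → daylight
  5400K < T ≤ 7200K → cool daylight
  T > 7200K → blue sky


Temperature: 8820K
8820K > 7200K → blue sky
Classification: blue sky


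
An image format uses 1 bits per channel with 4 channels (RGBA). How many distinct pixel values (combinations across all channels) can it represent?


Total bits = 1 bits/channel × 4 channels = 4 bits
Distinct pixel values = 2^4
= 16 pixel values


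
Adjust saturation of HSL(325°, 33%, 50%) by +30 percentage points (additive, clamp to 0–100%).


Original S = 33%
Adjustment = +30 percentage points
New S = 33 + (30) = 63
Clamp to [0, 100] → 63
= HSL(325°, 63%, 50%)


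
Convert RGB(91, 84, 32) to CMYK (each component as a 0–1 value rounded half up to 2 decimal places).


R'=91/255≈0.3569, G'=84/255≈0.3294, B'=32/255≈0.1255
K = 1 - max(R',G',B') = 1 - 91/255 = 164/255 = 0.64313… → 0.64
(1-R'-K)/(1-K) simplifies to (max-R)/max with max = 91:
C = (91-91)/91 = 0/91 = 0 → 0.00
M = (91-84)/91 = 7/91 = 0.07692… → 0.08
Y = (91-32)/91 = 59/91 = 0.64835… → 0.65
= CMYK(0.00, 0.08, 0.65, 0.64)


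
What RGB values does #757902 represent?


75 → 117 (R)
79 → 121 (G)
02 → 2 (B)
= RGB(117, 121, 2)


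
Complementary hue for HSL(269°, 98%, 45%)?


Complement = opposite side of color wheel = hue + 180°
H' = (269 + 180) mod 360 = 89°
S and L unchanged.
= HSL(89°, 98%, 45%)


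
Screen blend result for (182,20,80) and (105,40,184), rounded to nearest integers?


Screen: C = 255 - (255-A)×(255-B)/255, rounded to nearest integer
R: 255 - (255-182)×(255-105)/255 = 255 - 10950/255 ≈ 255 - 42.941 = 212.059 → 212
G: 255 - (255-20)×(255-40)/255 = 255 - 50525/255 ≈ 255 - 198.137 = 56.863 → 57
B: 255 - (255-80)×(255-184)/255 = 255 - 12425/255 ≈ 255 - 48.725 = 206.275 → 206
= RGB(212, 57, 206)


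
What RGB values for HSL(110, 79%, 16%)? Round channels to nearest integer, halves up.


H=110°, S=0.79, L=0.16
C = (1-|2L-1|)×S = (1-|-0.68|)×0.79 = 0.2528
H' = H/60 = 110/60 ≈ 1.8333; X = C×(1-|H' mod 2 - 1|) ≈ 0.0421
m = L - C/2 = 0.16 - 0.1264 = 0.0336
Sector ⌊H'⌋ = 1 → (R',G',B') = (≈0.0421, 0.2528, 0.0)
RGB = ((R'+m)×255, (G'+m)×255, (B'+m)×255) = (19.312, 73.032, 8.568)
Round half up → RGB(19, 73, 9)


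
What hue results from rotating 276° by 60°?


New hue = (H + rotation) mod 360
New hue = (276 + 60) mod 360
= 336 mod 360
= 336°


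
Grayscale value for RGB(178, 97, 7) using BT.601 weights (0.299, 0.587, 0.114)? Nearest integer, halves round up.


Gray = 0.299×R + 0.587×G + 0.114×B
Gray = 0.299×178 + 0.587×97 + 0.114×7
Gray = 53.222 + 56.939 + 0.798
Gray = 110.959 → round half up → 111
Gray = 111


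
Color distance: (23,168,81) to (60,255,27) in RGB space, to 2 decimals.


d = √[(R₁-R₂)² + (G₁-G₂)² + (B₁-B₂)²]
d = √[(23-60)² + (168-255)² + (81-27)²]
d = √[1369 + 7569 + 2916]
d = √11854
d ≈ 108.88


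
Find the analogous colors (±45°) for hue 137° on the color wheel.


Base hue: 137°
Left analog: (137 - 45) mod 360 = 92°
Right analog: (137 + 45) mod 360 = 182°
Analogous hues = 92° and 182°


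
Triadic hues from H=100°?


Triadic: equally spaced at 120° intervals
H1 = 100°
H2 = (100 + 120) mod 360 = 220°
H3 = (100 + 240) mod 360 = 340°
Triadic = 100°, 220°, 340°


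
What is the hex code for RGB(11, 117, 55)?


R = 11 → 0B (hex)
G = 117 → 75 (hex)
B = 55 → 37 (hex)
Hex = #0B7537


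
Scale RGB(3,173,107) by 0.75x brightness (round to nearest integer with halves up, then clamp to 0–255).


Multiply each channel by 0.75, round half up, clamp to [0, 255]
R: 3×0.75 = 2.25 → round → 2
G: 173×0.75 = 129.75 → round → 130
B: 107×0.75 = 80.25 → round → 80
= RGB(2, 130, 80)


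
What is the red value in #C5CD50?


Color: #C5CD50
R = C5 = 197
G = CD = 205
B = 50 = 80
Red = 197


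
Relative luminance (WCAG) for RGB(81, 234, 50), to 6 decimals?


Linearize each channel (sRGB transfer function): c = v/255; c_lin = c/12.92 if c ≤ 0.04045, else ((c+0.055)/1.055)^2.4
  R: 81/255 ≈ 0.317647 > 0.04045 → ((0.317647+0.055)/1.055)^2.4 ≈ 0.082283
  G: 234/255 ≈ 0.917647 > 0.04045 → ((0.917647+0.055)/1.055)^2.4 ≈ 0.822786
  B: 50/255 ≈ 0.196078 > 0.04045 → ((0.196078+0.055)/1.055)^2.4 ≈ 0.031896
R_lin = 0.082283, G_lin = 0.822786, B_lin = 0.031896
L = 0.2126×R + 0.7152×G + 0.0722×B
L = 0.2126×0.082283 + 0.7152×0.822786 + 0.0722×0.031896
L ≈ 0.608253


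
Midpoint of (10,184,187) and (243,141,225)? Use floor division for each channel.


Midpoint: each channel = ⌊(C₁+C₂)/2⌋
R: ⌊(10+243)/2⌋ = 126
G: ⌊(184+141)/2⌋ = 162
B: ⌊(187+225)/2⌋ = 206
= RGB(126, 162, 206)


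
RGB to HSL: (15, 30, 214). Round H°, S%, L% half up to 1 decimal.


Normalize: R'=15/255≈0.0588, G'=30/255≈0.1176, B'=214/255≈0.8392
Max=214/255, Min=15/255, Δ=Max-Min=199/255
L = (Max+Min)/2 = (214+15)/510 = 229/510 = 0.44901… → L = 44.9%
L ≤ 0.5 → S = Δ/(Max+Min) = 199/(214+15) = 199/229 = 0.86899… → S = 86.9%
(the 1/255 factors cancel in S and H, so raw channel differences can be used)
Max is B' → H = 60 × ((R-G)/Δ + 4) = 60 × ((15-30)/199 + 4)
  -15/199 + 4 = -0.0753… + 4 = 3.9246…
  H = 60 × 3.9246… = 235.477…° → H = 235.5°
= HSL(235.5°, 86.9%, 44.9%)


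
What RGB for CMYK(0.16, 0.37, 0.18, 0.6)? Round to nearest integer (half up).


R = 255 × (1-C) × (1-K) = 255 × 0.84 × 0.40 = 85.68 → 86
G = 255 × (1-M) × (1-K) = 255 × 0.63 × 0.40 = 64.26 → 64
B = 255 × (1-Y) × (1-K) = 255 × 0.82 × 0.40 = 83.64 → 84
= RGB(86, 64, 84)


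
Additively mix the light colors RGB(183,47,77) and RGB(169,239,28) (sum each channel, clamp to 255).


Additive: each channel = min(255, C₁+C₂)
R: 183+169 = 352 → 255
G: 47+239 = 286 → 255
B: 77+28 = 105 → 105
= RGB(255, 255, 105)


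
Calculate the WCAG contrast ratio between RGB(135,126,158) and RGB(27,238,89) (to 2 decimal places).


Linearize each sRGB channel c=v/255: c/12.92 if c ≤ 0.04045 else ((c+0.055)/1.055)^2.4
L = 0.2126×R_lin + 0.7152×G_lin + 0.0722×B_lin
Color 1 (135,126,158):
  R=135: 135/255≈0.5294 > 0.04045 → ((0.5294+0.055)/1.055)^2.4 ≈ 0.24228
  G=126: 126/255≈0.4941 > 0.04045 → ((0.4941+0.055)/1.055)^2.4 ≈ 0.20864
  B=158: 158/255≈0.6196 > 0.04045 → ((0.6196+0.055)/1.055)^2.4 ≈ 0.34191
  L1 = 0.2126×0.24228 + 0.7152×0.20864 + 0.0722×0.34191 ≈ 0.22541
Color 2 (27,238,89):
  R=27: 27/255≈0.1059 > 0.04045 → ((0.1059+0.055)/1.055)^2.4 ≈ 0.01096
  G=238: 238/255≈0.9333 > 0.04045 → ((0.9333+0.055)/1.055)^2.4 ≈ 0.85499
  B=89: 89/255≈0.3490 > 0.04045 → ((0.3490+0.055)/1.055)^2.4 ≈ 0.09990
  L2 = 0.2126×0.01096 + 0.7152×0.85499 + 0.0722×0.09990 ≈ 0.62103
Lighter = 0.62103, Darker = 0.22541
Ratio = (L_lighter + 0.05) / (L_darker + 0.05)
Ratio = (0.62103 + 0.05) / (0.22541 + 0.05) = 0.67103 / 0.27541 ≈ 2.4365
Ratio ≈ 2.44:1


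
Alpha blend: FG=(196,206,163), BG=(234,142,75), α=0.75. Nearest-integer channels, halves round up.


C = α×F + (1-α)×B, with 1-α = 0.25
R: 0.75×196 + 0.25×234 = 147.00 + 58.50 = 205.50 → 206
G: 0.75×206 + 0.25×142 = 154.50 + 35.50 = 190.00 → 190
B: 0.75×163 + 0.25×75 = 122.25 + 18.75 = 141.00 → 141
= RGB(206, 190, 141)


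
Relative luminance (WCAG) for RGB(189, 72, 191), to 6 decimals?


Linearize each channel (sRGB transfer function): c = v/255; c_lin = c/12.92 if c ≤ 0.04045, else ((c+0.055)/1.055)^2.4
  R: 189/255 ≈ 0.741176 > 0.04045 → ((0.741176+0.055)/1.055)^2.4 ≈ 0.508881
  G: 72/255 ≈ 0.282353 > 0.04045 → ((0.282353+0.055)/1.055)^2.4 ≈ 0.064803
  B: 191/255 ≈ 0.749020 > 0.04045 → ((0.749020+0.055)/1.055)^2.4 ≈ 0.520996
R_lin = 0.508881, G_lin = 0.064803, B_lin = 0.520996
L = 0.2126×R + 0.7152×G + 0.0722×B
L = 0.2126×0.508881 + 0.7152×0.064803 + 0.0722×0.520996
L ≈ 0.192151


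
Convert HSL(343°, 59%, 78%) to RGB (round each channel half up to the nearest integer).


H=343°, S=0.59, L=0.78
C = (1-|2L-1|)×S = (1-|0.56|)×0.59 = 0.2596
H' = H/60 = 343/60 ≈ 5.7167; X = C×(1-|H' mod 2 - 1|) ≈ 0.0736
m = L - C/2 = 0.78 - 0.1298 = 0.6502
Sector ⌊H'⌋ = 5 → (R',G',B') = (0.2596, 0.0, ≈0.0736)
RGB = ((R'+m)×255, (G'+m)×255, (B'+m)×255) = (231.999, 165.801, 184.5571)
Round half up → RGB(232, 166, 185)
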